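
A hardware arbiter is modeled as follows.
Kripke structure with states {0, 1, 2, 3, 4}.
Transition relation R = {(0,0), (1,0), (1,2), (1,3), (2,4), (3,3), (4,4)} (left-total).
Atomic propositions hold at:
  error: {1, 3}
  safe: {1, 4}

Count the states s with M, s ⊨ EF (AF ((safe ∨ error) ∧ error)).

Sat(safe ∨ error) = {1, 3, 4}
Sat((safe ∨ error) ∧ error) = {1, 3}
AF ((safe ∨ error) ∧ error): least fixpoint, start Z0 = {1, 3}, add states with every successor in Z. Already a fixed point.
Sat(AF ((safe ∨ error) ∧ error)) = {1, 3}
EF (AF ((safe ∨ error) ∧ error)): least fixpoint, start Z0 = {1, 3}, add states with some successor in Z. Already a fixed point.
Sat(EF (AF ((safe ∨ error) ∧ error))) = {1, 3}
|Sat(EF (AF ((safe ∨ error) ∧ error)))| = |{1, 3}| = 2.

2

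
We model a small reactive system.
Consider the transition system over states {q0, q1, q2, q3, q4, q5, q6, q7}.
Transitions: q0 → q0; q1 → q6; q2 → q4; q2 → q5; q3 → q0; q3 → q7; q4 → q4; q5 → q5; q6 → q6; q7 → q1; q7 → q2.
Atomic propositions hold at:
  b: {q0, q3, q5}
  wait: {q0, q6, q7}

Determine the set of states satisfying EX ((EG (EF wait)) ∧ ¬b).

EF wait: least fixpoint, start Z0 = {q0, q6, q7}, add states with some successor in Z. Z1 = {q0, q1, q3, q6, q7}; fixed.
Sat(EF wait) = {q0, q1, q3, q6, q7}
EG (EF wait): greatest fixpoint, start Z0 = {q0, q1, q3, q6, q7}, keep only states in Sat with some successor in Z. Already a fixed point.
Sat(EG (EF wait)) = {q0, q1, q3, q6, q7}
Sat(¬b) = {q1, q2, q4, q6, q7}
Sat((EG (EF wait)) ∧ ¬b) = {q1, q6, q7}
Sat(EX ((EG (EF wait)) ∧ ¬b)) = {s : some successor in {q1, q6, q7}} = {q1, q3, q6, q7}

{q1, q3, q6, q7}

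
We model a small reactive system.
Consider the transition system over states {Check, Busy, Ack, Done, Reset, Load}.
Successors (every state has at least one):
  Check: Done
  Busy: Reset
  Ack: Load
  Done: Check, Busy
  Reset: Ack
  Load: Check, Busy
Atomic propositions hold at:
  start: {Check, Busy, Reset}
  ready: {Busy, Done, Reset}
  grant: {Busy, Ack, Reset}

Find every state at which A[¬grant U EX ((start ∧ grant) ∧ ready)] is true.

{Check, Busy, Done, Load}

Sat(¬grant) = {Check, Done, Load}
Sat(start ∧ grant) = {Busy, Reset}
Sat((start ∧ grant) ∧ ready) = {Busy, Reset}
Sat(EX ((start ∧ grant) ∧ ready)) = {s : some successor in {Busy, Reset}} = {Busy, Done, Load}
A[¬grant U EX ((start ∧ grant) ∧ ready)]: least fixpoint, start Z0 = Sat(EX ((start ∧ grant) ∧ ready)) = {Busy, Done, Load}, add states in Sat(¬grant) with every successor in Z. Z1 = {Check, Busy, Done, Load}; fixed.
Sat(A[¬grant U EX ((start ∧ grant) ∧ ready)]) = {Check, Busy, Done, Load}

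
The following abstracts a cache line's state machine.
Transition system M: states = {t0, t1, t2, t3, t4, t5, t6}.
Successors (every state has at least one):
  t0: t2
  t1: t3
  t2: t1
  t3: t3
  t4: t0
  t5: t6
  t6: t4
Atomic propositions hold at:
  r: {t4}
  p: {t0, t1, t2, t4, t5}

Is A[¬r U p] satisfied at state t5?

Yes

Sat(¬r) = {t0, t1, t2, t3, t5, t6}
A[¬r U p]: least fixpoint, start Z0 = Sat(p) = {t0, t1, t2, t4, t5}, add states in Sat(¬r) with every successor in Z. Z1 = {t0, t1, t2, t4, t5, t6}; fixed.
Sat(A[¬r U p]) = {t0, t1, t2, t4, t5, t6}
t5 ∈ Sat(A[¬r U p]) = {t0, t1, t2, t4, t5, t6}, so the formula holds at t5.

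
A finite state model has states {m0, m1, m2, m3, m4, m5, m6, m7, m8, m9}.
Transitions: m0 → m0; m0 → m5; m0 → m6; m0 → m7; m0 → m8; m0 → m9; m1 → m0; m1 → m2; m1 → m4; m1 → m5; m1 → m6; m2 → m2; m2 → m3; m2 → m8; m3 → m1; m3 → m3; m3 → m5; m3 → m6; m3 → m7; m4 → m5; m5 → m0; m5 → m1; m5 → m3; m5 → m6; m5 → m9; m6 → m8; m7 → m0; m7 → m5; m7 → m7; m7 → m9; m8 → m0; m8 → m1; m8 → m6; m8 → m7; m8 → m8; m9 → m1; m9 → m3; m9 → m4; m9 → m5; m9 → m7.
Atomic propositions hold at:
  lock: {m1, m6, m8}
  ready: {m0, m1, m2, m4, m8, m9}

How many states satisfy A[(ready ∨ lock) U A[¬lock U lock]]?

Sat(ready ∨ lock) = {m0, m1, m2, m4, m6, m8, m9}
Sat(¬lock) = {m0, m2, m3, m4, m5, m7, m9}
A[¬lock U lock]: least fixpoint, start Z0 = Sat(lock) = {m1, m6, m8}, add states in Sat(¬lock) with every successor in Z. Already a fixed point.
Sat(A[¬lock U lock]) = {m1, m6, m8}
A[(ready ∨ lock) U A[¬lock U lock]]: least fixpoint, start Z0 = Sat(A[¬lock U lock]) = {m1, m6, m8}, add states in Sat(ready ∨ lock) with every successor in Z. Already a fixed point.
Sat(A[(ready ∨ lock) U A[¬lock U lock]]) = {m1, m6, m8}
|Sat(A[(ready ∨ lock) U A[¬lock U lock]])| = |{m1, m6, m8}| = 3.

3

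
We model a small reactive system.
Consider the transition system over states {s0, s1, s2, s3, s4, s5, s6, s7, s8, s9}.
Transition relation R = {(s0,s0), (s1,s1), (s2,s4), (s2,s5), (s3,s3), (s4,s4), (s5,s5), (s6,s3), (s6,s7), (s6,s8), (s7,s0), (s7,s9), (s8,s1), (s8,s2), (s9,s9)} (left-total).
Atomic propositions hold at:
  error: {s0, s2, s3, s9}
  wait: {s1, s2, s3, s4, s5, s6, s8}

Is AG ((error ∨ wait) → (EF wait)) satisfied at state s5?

Yes

Sat(error ∨ wait) = {s0, s1, s2, s3, s4, s5, s6, s8, s9}
EF wait: least fixpoint, start Z0 = {s1, s2, s3, s4, s5, s6, s8}, add states with some successor in Z. Already a fixed point.
Sat(EF wait) = {s1, s2, s3, s4, s5, s6, s8}
Sat((error ∨ wait) → (EF wait)) = {s1, s2, s3, s4, s5, s6, s7, s8}
AG ((error ∨ wait) → (EF wait)): greatest fixpoint, start Z0 = {s1, s2, s3, s4, s5, s6, s7, s8}, keep only states in Sat with every successor in Z. Z1 = {s1, s2, s3, s4, s5, s6, s8}; Z2 = {s1, s2, s3, s4, s5, s8}; fixed.
Sat(AG ((error ∨ wait) → (EF wait))) = {s1, s2, s3, s4, s5, s8}
s5 ∈ Sat(AG ((error ∨ wait) → (EF wait))) = {s1, s2, s3, s4, s5, s8}, so the formula holds at s5.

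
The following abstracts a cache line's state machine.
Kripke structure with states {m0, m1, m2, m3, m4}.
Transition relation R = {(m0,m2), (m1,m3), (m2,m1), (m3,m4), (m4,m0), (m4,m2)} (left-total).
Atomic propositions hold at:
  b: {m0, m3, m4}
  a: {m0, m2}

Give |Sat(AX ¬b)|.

Sat(¬b) = {m1, m2}
Sat(AX ¬b) = {s : every successor in {m1, m2}} = {m0, m2}
|Sat(AX ¬b)| = |{m0, m2}| = 2.

2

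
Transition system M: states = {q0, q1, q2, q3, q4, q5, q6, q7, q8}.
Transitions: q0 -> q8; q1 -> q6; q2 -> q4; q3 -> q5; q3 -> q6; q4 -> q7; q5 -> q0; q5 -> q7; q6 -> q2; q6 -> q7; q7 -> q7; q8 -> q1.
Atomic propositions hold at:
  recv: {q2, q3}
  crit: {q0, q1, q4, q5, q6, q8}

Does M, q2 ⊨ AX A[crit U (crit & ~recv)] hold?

Sat(~recv) = {q0, q1, q4, q5, q6, q7, q8}
Sat(crit & ~recv) = {q0, q1, q4, q5, q6, q8}
A[crit U (crit & ~recv)]: least fixpoint, start Z0 = Sat((crit & ~recv)) = {q0, q1, q4, q5, q6, q8}, add states in Sat(crit) with every successor in Z. Already a fixed point.
Sat(A[crit U (crit & ~recv)]) = {q0, q1, q4, q5, q6, q8}
Sat(AX A[crit U (crit & ~recv)]) = {s : every successor in {q0, q1, q4, q5, q6, q8}} = {q0, q1, q2, q3, q8}
q2 ∈ Sat(AX A[crit U (crit & ~recv)]) = {q0, q1, q2, q3, q8}, so the formula holds at q2.

Yes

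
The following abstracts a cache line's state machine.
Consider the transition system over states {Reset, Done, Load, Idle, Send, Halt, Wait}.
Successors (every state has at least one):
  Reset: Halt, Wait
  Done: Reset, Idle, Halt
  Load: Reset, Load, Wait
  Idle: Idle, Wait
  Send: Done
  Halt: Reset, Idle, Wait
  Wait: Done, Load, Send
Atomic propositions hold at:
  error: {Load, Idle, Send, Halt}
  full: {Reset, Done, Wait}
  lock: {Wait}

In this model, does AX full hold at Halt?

Sat(AX full) = {s : every successor in {Reset, Done, Wait}} = {Send}
Halt ∉ Sat(AX full) = {Send}, so the formula does not hold at Halt.

No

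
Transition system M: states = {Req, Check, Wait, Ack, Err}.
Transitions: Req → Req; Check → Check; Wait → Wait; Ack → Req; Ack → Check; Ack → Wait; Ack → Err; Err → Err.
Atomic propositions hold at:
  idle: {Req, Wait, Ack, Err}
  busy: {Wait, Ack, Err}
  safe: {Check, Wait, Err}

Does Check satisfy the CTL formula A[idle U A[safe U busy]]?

No

A[safe U busy]: least fixpoint, start Z0 = Sat(busy) = {Wait, Ack, Err}, add states in Sat(safe) with every successor in Z. Already a fixed point.
Sat(A[safe U busy]) = {Wait, Ack, Err}
A[idle U A[safe U busy]]: least fixpoint, start Z0 = Sat(A[safe U busy]) = {Wait, Ack, Err}, add states in Sat(idle) with every successor in Z. Already a fixed point.
Sat(A[idle U A[safe U busy]]) = {Wait, Ack, Err}
Check ∉ Sat(A[idle U A[safe U busy]]) = {Wait, Ack, Err}, so the formula does not hold at Check.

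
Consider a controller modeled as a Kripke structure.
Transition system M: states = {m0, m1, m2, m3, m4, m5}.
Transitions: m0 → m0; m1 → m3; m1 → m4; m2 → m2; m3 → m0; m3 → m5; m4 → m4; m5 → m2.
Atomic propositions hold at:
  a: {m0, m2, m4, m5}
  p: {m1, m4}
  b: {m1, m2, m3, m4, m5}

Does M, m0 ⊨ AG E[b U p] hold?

E[b U p]: least fixpoint, start Z0 = Sat(p) = {m1, m4}, add states in Sat(b) with some successor in Z. Already a fixed point.
Sat(E[b U p]) = {m1, m4}
AG E[b U p]: greatest fixpoint, start Z0 = {m1, m4}, keep only states in Sat with every successor in Z. Z1 = {m4}; fixed.
Sat(AG E[b U p]) = {m4}
m0 ∉ Sat(AG E[b U p]) = {m4}, so the formula does not hold at m0.

No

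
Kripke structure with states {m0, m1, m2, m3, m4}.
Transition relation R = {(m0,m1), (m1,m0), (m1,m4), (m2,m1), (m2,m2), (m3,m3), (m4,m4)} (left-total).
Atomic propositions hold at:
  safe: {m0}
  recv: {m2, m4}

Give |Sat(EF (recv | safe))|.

Sat(recv | safe) = {m0, m2, m4}
EF (recv | safe): least fixpoint, start Z0 = {m0, m2, m4}, add states with some successor in Z. Z1 = {m0, m1, m2, m4}; fixed.
Sat(EF (recv | safe)) = {m0, m1, m2, m4}
|Sat(EF (recv | safe))| = |{m0, m1, m2, m4}| = 4.

4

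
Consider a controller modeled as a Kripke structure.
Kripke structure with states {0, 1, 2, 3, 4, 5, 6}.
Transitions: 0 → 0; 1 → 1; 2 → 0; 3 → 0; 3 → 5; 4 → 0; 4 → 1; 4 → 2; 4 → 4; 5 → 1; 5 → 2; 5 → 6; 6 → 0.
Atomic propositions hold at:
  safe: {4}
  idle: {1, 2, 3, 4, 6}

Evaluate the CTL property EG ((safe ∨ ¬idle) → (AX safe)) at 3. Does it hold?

No

Sat(¬idle) = {0, 5}
Sat(safe ∨ ¬idle) = {0, 4, 5}
Sat(AX safe) = {s : every successor in {4}} = ∅
Sat((safe ∨ ¬idle) → (AX safe)) = {1, 2, 3, 6}
EG ((safe ∨ ¬idle) → (AX safe)): greatest fixpoint, start Z0 = {1, 2, 3, 6}, keep only states in Sat with some successor in Z. Z1 = {1}; fixed.
Sat(EG ((safe ∨ ¬idle) → (AX safe))) = {1}
3 ∉ Sat(EG ((safe ∨ ¬idle) → (AX safe))) = {1}, so the formula does not hold at 3.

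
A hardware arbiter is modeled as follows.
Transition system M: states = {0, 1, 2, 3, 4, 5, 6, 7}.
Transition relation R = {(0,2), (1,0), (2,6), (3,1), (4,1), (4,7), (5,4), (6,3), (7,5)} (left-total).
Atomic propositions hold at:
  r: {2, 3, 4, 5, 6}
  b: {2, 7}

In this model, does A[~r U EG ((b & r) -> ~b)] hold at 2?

Sat(~r) = {0, 1, 7}
Sat(b & r) = {2}
Sat(~b) = {0, 1, 3, 4, 5, 6}
Sat((b & r) -> ~b) = {0, 1, 3, 4, 5, 6, 7}
EG ((b & r) -> ~b): greatest fixpoint, start Z0 = {0, 1, 3, 4, 5, 6, 7}, keep only states in Sat with some successor in Z. Z1 = {1, 3, 4, 5, 6, 7}; Z2 = {3, 4, 5, 6, 7}; Z3 = {4, 5, 6, 7}; Z4 = {4, 5, 7}; fixed.
Sat(EG ((b & r) -> ~b)) = {4, 5, 7}
A[~r U EG ((b & r) -> ~b)]: least fixpoint, start Z0 = Sat(EG ((b & r) -> ~b)) = {4, 5, 7}, add states in Sat(~r) with every successor in Z. Already a fixed point.
Sat(A[~r U EG ((b & r) -> ~b)]) = {4, 5, 7}
2 ∉ Sat(A[~r U EG ((b & r) -> ~b)]) = {4, 5, 7}, so the formula does not hold at 2.

No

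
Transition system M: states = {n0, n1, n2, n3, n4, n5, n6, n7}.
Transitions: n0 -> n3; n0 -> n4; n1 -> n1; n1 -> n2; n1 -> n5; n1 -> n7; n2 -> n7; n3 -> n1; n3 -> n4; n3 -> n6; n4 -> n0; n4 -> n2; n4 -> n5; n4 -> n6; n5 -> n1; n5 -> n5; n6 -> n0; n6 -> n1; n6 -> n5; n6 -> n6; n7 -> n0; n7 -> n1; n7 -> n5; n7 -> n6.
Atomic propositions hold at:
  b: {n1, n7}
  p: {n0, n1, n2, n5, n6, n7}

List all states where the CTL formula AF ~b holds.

Sat(~b) = {n0, n2, n3, n4, n5, n6}
AF ~b: least fixpoint, start Z0 = {n0, n2, n3, n4, n5, n6}, add states with every successor in Z. Already a fixed point.
Sat(AF ~b) = {n0, n2, n3, n4, n5, n6}

{n0, n2, n3, n4, n5, n6}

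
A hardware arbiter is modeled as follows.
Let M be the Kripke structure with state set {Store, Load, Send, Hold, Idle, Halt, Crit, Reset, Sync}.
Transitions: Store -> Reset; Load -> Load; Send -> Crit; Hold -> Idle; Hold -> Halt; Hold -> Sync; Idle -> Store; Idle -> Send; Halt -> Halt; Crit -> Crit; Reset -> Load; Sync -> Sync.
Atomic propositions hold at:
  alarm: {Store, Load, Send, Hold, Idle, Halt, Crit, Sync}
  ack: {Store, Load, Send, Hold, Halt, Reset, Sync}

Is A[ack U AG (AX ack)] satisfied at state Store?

Sat(AX ack) = {s : every successor in {Store, Load, Send, Hold, Halt, Reset, Sync}} = {Store, Load, Idle, Halt, Reset, Sync}
AG (AX ack): greatest fixpoint, start Z0 = {Store, Load, Idle, Halt, Reset, Sync}, keep only states in Sat with every successor in Z. Z1 = {Store, Load, Halt, Reset, Sync}; fixed.
Sat(AG (AX ack)) = {Store, Load, Halt, Reset, Sync}
A[ack U AG (AX ack)]: least fixpoint, start Z0 = Sat(AG (AX ack)) = {Store, Load, Halt, Reset, Sync}, add states in Sat(ack) with every successor in Z. Already a fixed point.
Sat(A[ack U AG (AX ack)]) = {Store, Load, Halt, Reset, Sync}
Store ∈ Sat(A[ack U AG (AX ack)]) = {Store, Load, Halt, Reset, Sync}, so the formula holds at Store.

Yes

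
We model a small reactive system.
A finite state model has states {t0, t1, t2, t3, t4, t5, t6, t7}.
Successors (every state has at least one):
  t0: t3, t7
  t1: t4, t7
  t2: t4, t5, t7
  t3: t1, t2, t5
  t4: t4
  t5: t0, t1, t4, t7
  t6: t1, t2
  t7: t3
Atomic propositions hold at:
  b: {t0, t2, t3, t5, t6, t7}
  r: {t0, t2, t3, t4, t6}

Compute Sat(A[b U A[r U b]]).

A[r U b]: least fixpoint, start Z0 = Sat(b) = {t0, t2, t3, t5, t6, t7}, add states in Sat(r) with every successor in Z. Already a fixed point.
Sat(A[r U b]) = {t0, t2, t3, t5, t6, t7}
A[b U A[r U b]]: least fixpoint, start Z0 = Sat(A[r U b]) = {t0, t2, t3, t5, t6, t7}, add states in Sat(b) with every successor in Z. Already a fixed point.
Sat(A[b U A[r U b]]) = {t0, t2, t3, t5, t6, t7}

{t0, t2, t3, t5, t6, t7}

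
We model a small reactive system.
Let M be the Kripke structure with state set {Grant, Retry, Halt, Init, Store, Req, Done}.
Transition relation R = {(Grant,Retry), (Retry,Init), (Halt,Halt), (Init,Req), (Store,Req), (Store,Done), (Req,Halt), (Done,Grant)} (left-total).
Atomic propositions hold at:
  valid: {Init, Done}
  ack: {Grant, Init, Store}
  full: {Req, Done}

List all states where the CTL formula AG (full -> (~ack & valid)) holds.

{Halt}

Sat(~ack) = {Retry, Halt, Req, Done}
Sat(~ack & valid) = {Done}
Sat(full -> (~ack & valid)) = {Grant, Retry, Halt, Init, Store, Done}
AG (full -> (~ack & valid)): greatest fixpoint, start Z0 = {Grant, Retry, Halt, Init, Store, Done}, keep only states in Sat with every successor in Z. Z1 = {Grant, Retry, Halt, Done}; Z2 = {Grant, Halt, Done}; Z3 = {Halt, Done}; Z4 = {Halt}; fixed.
Sat(AG (full -> (~ack & valid))) = {Halt}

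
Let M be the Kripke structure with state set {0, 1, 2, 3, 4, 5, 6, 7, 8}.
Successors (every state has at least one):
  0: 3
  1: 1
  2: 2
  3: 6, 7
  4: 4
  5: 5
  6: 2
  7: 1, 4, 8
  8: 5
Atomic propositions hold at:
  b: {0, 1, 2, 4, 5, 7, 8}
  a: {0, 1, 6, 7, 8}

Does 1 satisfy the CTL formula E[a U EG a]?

Yes

EG a: greatest fixpoint, start Z0 = {0, 1, 6, 7, 8}, keep only states in Sat with some successor in Z. Z1 = {1, 7}; fixed.
Sat(EG a) = {1, 7}
E[a U EG a]: least fixpoint, start Z0 = Sat(EG a) = {1, 7}, add states in Sat(a) with some successor in Z. Already a fixed point.
Sat(E[a U EG a]) = {1, 7}
1 ∈ Sat(E[a U EG a]) = {1, 7}, so the formula holds at 1.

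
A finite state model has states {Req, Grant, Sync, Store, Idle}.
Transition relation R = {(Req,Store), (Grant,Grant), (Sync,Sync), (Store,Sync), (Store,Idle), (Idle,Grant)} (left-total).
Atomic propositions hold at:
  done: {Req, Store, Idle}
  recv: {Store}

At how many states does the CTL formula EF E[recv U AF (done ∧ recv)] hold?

Sat(done ∧ recv) = {Store}
AF (done ∧ recv): least fixpoint, start Z0 = {Store}, add states with every successor in Z. Z1 = {Req, Store}; fixed.
Sat(AF (done ∧ recv)) = {Req, Store}
E[recv U AF (done ∧ recv)]: least fixpoint, start Z0 = Sat(AF (done ∧ recv)) = {Req, Store}, add states in Sat(recv) with some successor in Z. Already a fixed point.
Sat(E[recv U AF (done ∧ recv)]) = {Req, Store}
EF E[recv U AF (done ∧ recv)]: least fixpoint, start Z0 = {Req, Store}, add states with some successor in Z. Already a fixed point.
Sat(EF E[recv U AF (done ∧ recv)]) = {Req, Store}
|Sat(EF E[recv U AF (done ∧ recv)])| = |{Req, Store}| = 2.

2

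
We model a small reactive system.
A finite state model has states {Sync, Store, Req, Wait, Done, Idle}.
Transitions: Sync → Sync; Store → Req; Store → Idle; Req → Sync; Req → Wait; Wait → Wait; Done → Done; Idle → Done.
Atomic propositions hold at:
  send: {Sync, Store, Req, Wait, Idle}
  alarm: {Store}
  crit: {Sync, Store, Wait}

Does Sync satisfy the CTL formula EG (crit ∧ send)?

Yes

Sat(crit ∧ send) = {Sync, Store, Wait}
EG (crit ∧ send): greatest fixpoint, start Z0 = {Sync, Store, Wait}, keep only states in Sat with some successor in Z. Z1 = {Sync, Wait}; fixed.
Sat(EG (crit ∧ send)) = {Sync, Wait}
Sync ∈ Sat(EG (crit ∧ send)) = {Sync, Wait}, so the formula holds at Sync.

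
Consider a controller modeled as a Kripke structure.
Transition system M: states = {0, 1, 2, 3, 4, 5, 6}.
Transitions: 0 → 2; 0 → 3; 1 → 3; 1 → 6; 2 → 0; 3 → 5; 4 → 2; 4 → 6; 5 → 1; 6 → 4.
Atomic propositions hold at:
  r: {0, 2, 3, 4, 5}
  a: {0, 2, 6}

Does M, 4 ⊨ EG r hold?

Yes

EG r: greatest fixpoint, start Z0 = {0, 2, 3, 4, 5}, keep only states in Sat with some successor in Z. Z1 = {0, 2, 3, 4}; Z2 = {0, 2, 4}; fixed.
Sat(EG r) = {0, 2, 4}
4 ∈ Sat(EG r) = {0, 2, 4}, so the formula holds at 4.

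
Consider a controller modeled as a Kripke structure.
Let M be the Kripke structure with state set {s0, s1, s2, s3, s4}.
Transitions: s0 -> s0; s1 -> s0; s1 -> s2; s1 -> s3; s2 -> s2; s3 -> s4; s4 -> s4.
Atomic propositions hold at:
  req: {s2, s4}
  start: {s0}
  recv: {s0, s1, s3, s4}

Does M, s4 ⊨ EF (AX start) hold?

Sat(AX start) = {s : every successor in {s0}} = {s0}
EF (AX start): least fixpoint, start Z0 = {s0}, add states with some successor in Z. Z1 = {s0, s1}; fixed.
Sat(EF (AX start)) = {s0, s1}
s4 ∉ Sat(EF (AX start)) = {s0, s1}, so the formula does not hold at s4.

No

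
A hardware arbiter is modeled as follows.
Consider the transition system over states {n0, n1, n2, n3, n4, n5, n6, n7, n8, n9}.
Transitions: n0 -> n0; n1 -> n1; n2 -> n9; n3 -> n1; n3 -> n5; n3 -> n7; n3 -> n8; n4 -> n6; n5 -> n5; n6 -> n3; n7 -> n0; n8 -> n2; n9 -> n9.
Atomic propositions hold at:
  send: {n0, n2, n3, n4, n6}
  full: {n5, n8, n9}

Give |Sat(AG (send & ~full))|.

1

Sat(~full) = {n0, n1, n2, n3, n4, n6, n7}
Sat(send & ~full) = {n0, n2, n3, n4, n6}
AG (send & ~full): greatest fixpoint, start Z0 = {n0, n2, n3, n4, n6}, keep only states in Sat with every successor in Z. Z1 = {n0, n4, n6}; Z2 = {n0, n4}; Z3 = {n0}; fixed.
Sat(AG (send & ~full)) = {n0}
|Sat(AG (send & ~full))| = |{n0}| = 1.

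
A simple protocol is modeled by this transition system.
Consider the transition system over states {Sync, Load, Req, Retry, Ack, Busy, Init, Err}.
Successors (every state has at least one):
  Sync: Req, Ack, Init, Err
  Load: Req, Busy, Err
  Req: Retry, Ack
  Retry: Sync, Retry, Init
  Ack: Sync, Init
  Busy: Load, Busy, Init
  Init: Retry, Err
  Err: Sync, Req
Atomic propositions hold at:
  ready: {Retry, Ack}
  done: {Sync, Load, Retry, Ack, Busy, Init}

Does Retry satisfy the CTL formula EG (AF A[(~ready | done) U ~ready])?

Sat(~ready) = {Sync, Load, Req, Busy, Init, Err}
Sat(~ready | done) = {Sync, Load, Req, Retry, Ack, Busy, Init, Err}
A[(~ready | done) U ~ready]: least fixpoint, start Z0 = Sat(~ready) = {Sync, Load, Req, Busy, Init, Err}, add states in Sat(~ready | done) with every successor in Z. Z1 = {Sync, Load, Req, Ack, Busy, Init, Err}; fixed.
Sat(A[(~ready | done) U ~ready]) = {Sync, Load, Req, Ack, Busy, Init, Err}
AF A[(~ready | done) U ~ready]: least fixpoint, start Z0 = {Sync, Load, Req, Ack, Busy, Init, Err}, add states with every successor in Z. Already a fixed point.
Sat(AF A[(~ready | done) U ~ready]) = {Sync, Load, Req, Ack, Busy, Init, Err}
EG (AF A[(~ready | done) U ~ready]): greatest fixpoint, start Z0 = {Sync, Load, Req, Ack, Busy, Init, Err}, keep only states in Sat with some successor in Z. Already a fixed point.
Sat(EG (AF A[(~ready | done) U ~ready])) = {Sync, Load, Req, Ack, Busy, Init, Err}
Retry ∉ Sat(EG (AF A[(~ready | done) U ~ready])) = {Sync, Load, Req, Ack, Busy, Init, Err}, so the formula does not hold at Retry.

No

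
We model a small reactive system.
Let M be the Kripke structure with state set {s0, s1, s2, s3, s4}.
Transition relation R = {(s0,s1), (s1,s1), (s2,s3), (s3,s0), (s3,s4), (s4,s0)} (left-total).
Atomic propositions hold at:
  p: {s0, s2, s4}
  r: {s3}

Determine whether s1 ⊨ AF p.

No

AF p: least fixpoint, start Z0 = {s0, s2, s4}, add states with every successor in Z. Z1 = {s0, s2, s3, s4}; fixed.
Sat(AF p) = {s0, s2, s3, s4}
s1 ∉ Sat(AF p) = {s0, s2, s3, s4}, so the formula does not hold at s1.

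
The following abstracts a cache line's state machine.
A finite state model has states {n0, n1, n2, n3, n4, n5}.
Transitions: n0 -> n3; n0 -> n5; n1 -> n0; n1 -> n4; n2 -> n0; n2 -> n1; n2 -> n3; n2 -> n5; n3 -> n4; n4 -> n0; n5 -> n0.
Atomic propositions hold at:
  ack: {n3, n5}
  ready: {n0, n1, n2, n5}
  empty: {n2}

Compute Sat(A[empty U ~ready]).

{n3, n4}

Sat(~ready) = {n3, n4}
A[empty U ~ready]: least fixpoint, start Z0 = Sat(~ready) = {n3, n4}, add states in Sat(empty) with every successor in Z. Already a fixed point.
Sat(A[empty U ~ready]) = {n3, n4}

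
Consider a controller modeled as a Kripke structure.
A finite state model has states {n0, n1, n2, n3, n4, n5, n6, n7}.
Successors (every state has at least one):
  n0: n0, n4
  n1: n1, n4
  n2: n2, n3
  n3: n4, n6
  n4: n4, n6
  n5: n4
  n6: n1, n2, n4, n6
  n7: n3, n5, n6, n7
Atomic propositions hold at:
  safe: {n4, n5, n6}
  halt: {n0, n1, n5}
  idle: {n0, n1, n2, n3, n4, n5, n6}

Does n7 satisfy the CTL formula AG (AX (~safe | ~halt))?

No

Sat(~safe) = {n0, n1, n2, n3, n7}
Sat(~halt) = {n2, n3, n4, n6, n7}
Sat(~safe | ~halt) = {n0, n1, n2, n3, n4, n6, n7}
Sat(AX (~safe | ~halt)) = {s : every successor in {n0, n1, n2, n3, n4, n6, n7}} = {n0, n1, n2, n3, n4, n5, n6}
AG (AX (~safe | ~halt)): greatest fixpoint, start Z0 = {n0, n1, n2, n3, n4, n5, n6}, keep only states in Sat with every successor in Z. Already a fixed point.
Sat(AG (AX (~safe | ~halt))) = {n0, n1, n2, n3, n4, n5, n6}
n7 ∉ Sat(AG (AX (~safe | ~halt))) = {n0, n1, n2, n3, n4, n5, n6}, so the formula does not hold at n7.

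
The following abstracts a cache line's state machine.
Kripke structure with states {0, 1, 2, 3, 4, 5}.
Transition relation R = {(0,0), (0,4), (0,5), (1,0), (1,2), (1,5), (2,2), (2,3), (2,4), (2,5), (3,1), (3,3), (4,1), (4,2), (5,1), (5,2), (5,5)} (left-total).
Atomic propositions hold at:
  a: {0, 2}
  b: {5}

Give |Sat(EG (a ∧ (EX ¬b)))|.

2

Sat(¬b) = {0, 1, 2, 3, 4}
Sat(EX ¬b) = {s : some successor in {0, 1, 2, 3, 4}} = {0, 1, 2, 3, 4, 5}
Sat(a ∧ (EX ¬b)) = {0, 2}
EG (a ∧ (EX ¬b)): greatest fixpoint, start Z0 = {0, 2}, keep only states in Sat with some successor in Z. Already a fixed point.
Sat(EG (a ∧ (EX ¬b))) = {0, 2}
|Sat(EG (a ∧ (EX ¬b)))| = |{0, 2}| = 2.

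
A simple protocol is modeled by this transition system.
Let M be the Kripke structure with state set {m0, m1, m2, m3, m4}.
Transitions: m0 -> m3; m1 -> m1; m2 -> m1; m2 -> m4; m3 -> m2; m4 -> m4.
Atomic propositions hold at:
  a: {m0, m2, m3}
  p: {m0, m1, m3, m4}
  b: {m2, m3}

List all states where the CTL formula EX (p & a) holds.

{m0}

Sat(p & a) = {m0, m3}
Sat(EX (p & a)) = {s : some successor in {m0, m3}} = {m0}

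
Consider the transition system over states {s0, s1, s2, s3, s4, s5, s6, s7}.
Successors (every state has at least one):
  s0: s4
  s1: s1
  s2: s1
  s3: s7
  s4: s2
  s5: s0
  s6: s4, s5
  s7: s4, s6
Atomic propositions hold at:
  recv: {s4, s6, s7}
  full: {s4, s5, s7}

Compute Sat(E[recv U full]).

E[recv U full]: least fixpoint, start Z0 = Sat(full) = {s4, s5, s7}, add states in Sat(recv) with some successor in Z. Z1 = {s4, s5, s6, s7}; fixed.
Sat(E[recv U full]) = {s4, s5, s6, s7}

{s4, s5, s6, s7}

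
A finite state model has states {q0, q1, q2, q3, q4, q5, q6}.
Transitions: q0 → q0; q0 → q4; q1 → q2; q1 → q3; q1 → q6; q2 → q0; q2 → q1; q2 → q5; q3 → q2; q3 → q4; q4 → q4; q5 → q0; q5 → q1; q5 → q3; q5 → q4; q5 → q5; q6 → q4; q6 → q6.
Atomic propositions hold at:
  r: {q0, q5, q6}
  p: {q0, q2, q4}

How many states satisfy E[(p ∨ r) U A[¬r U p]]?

Sat(p ∨ r) = {q0, q2, q4, q5, q6}
Sat(¬r) = {q1, q2, q3, q4}
A[¬r U p]: least fixpoint, start Z0 = Sat(p) = {q0, q2, q4}, add states in Sat(¬r) with every successor in Z. Z1 = {q0, q2, q3, q4}; fixed.
Sat(A[¬r U p]) = {q0, q2, q3, q4}
E[(p ∨ r) U A[¬r U p]]: least fixpoint, start Z0 = Sat(A[¬r U p]) = {q0, q2, q3, q4}, add states in Sat(p ∨ r) with some successor in Z. Z1 = {q0, q2, q3, q4, q5, q6}; fixed.
Sat(E[(p ∨ r) U A[¬r U p]]) = {q0, q2, q3, q4, q5, q6}
|Sat(E[(p ∨ r) U A[¬r U p]])| = |{q0, q2, q3, q4, q5, q6}| = 6.

6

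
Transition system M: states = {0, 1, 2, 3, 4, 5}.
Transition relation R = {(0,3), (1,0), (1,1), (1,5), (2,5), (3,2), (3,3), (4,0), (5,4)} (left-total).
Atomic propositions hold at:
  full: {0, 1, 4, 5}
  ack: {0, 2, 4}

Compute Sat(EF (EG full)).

{1}

EG full: greatest fixpoint, start Z0 = {0, 1, 4, 5}, keep only states in Sat with some successor in Z. Z1 = {1, 4, 5}; Z2 = {1, 5}; Z3 = {1}; fixed.
Sat(EG full) = {1}
EF (EG full): least fixpoint, start Z0 = {1}, add states with some successor in Z. Already a fixed point.
Sat(EF (EG full)) = {1}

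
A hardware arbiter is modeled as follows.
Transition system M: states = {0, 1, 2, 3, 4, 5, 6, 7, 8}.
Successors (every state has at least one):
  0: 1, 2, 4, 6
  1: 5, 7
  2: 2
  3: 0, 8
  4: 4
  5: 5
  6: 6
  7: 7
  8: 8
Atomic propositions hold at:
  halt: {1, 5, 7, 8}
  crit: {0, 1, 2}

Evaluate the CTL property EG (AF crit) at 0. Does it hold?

Yes

AF crit: least fixpoint, start Z0 = {0, 1, 2}, add states with every successor in Z. Already a fixed point.
Sat(AF crit) = {0, 1, 2}
EG (AF crit): greatest fixpoint, start Z0 = {0, 1, 2}, keep only states in Sat with some successor in Z. Z1 = {0, 2}; fixed.
Sat(EG (AF crit)) = {0, 2}
0 ∈ Sat(EG (AF crit)) = {0, 2}, so the formula holds at 0.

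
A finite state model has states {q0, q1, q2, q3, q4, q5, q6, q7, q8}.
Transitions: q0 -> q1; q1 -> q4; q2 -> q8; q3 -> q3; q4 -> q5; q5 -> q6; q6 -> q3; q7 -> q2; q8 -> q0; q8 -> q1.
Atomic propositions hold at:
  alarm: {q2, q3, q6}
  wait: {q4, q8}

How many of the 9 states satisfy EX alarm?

4

Sat(EX alarm) = {s : some successor in {q2, q3, q6}} = {q3, q5, q6, q7}
|Sat(EX alarm)| = |{q3, q5, q6, q7}| = 4.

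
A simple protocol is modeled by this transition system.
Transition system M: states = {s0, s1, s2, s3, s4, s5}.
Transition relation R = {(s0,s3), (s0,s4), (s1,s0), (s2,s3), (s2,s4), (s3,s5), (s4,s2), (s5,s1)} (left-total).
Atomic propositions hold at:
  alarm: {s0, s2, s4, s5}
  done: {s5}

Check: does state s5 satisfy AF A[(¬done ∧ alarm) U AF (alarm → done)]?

Sat(¬done) = {s0, s1, s2, s3, s4}
Sat(¬done ∧ alarm) = {s0, s2, s4}
Sat(alarm → done) = {s1, s3, s5}
AF (alarm → done): least fixpoint, start Z0 = {s1, s3, s5}, add states with every successor in Z. Already a fixed point.
Sat(AF (alarm → done)) = {s1, s3, s5}
A[(¬done ∧ alarm) U AF (alarm → done)]: least fixpoint, start Z0 = Sat(AF (alarm → done)) = {s1, s3, s5}, add states in Sat(¬done ∧ alarm) with every successor in Z. Already a fixed point.
Sat(A[(¬done ∧ alarm) U AF (alarm → done)]) = {s1, s3, s5}
AF A[(¬done ∧ alarm) U AF (alarm → done)]: least fixpoint, start Z0 = {s1, s3, s5}, add states with every successor in Z. Already a fixed point.
Sat(AF A[(¬done ∧ alarm) U AF (alarm → done)]) = {s1, s3, s5}
s5 ∈ Sat(AF A[(¬done ∧ alarm) U AF (alarm → done)]) = {s1, s3, s5}, so the formula holds at s5.

Yes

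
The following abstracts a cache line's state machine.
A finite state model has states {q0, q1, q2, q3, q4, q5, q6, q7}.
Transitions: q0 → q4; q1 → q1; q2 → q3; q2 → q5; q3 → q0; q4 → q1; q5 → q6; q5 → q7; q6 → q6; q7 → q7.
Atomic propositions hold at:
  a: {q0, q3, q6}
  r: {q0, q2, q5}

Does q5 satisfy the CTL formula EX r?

Sat(EX r) = {s : some successor in {q0, q2, q5}} = {q2, q3}
q5 ∉ Sat(EX r) = {q2, q3}, so the formula does not hold at q5.

No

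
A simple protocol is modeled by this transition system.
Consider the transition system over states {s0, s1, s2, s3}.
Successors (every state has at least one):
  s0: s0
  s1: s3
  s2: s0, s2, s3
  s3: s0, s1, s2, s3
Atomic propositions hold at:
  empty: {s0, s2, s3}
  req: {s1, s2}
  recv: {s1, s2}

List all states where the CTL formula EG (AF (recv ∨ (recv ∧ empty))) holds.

Sat(recv ∧ empty) = {s2}
Sat(recv ∨ (recv ∧ empty)) = {s1, s2}
AF (recv ∨ (recv ∧ empty)): least fixpoint, start Z0 = {s1, s2}, add states with every successor in Z. Already a fixed point.
Sat(AF (recv ∨ (recv ∧ empty))) = {s1, s2}
EG (AF (recv ∨ (recv ∧ empty))): greatest fixpoint, start Z0 = {s1, s2}, keep only states in Sat with some successor in Z. Z1 = {s2}; fixed.
Sat(EG (AF (recv ∨ (recv ∧ empty)))) = {s2}

{s2}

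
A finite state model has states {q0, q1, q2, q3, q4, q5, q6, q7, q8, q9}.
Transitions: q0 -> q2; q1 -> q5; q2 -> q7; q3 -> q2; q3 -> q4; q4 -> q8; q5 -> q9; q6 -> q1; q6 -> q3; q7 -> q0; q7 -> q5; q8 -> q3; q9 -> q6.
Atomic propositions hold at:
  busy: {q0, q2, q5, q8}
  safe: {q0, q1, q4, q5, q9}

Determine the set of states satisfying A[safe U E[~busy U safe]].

{q0, q1, q3, q4, q5, q6, q7, q9}

Sat(~busy) = {q1, q3, q4, q6, q7, q9}
E[~busy U safe]: least fixpoint, start Z0 = Sat(safe) = {q0, q1, q4, q5, q9}, add states in Sat(~busy) with some successor in Z. Z1 = {q0, q1, q3, q4, q5, q6, q7, q9}; fixed.
Sat(E[~busy U safe]) = {q0, q1, q3, q4, q5, q6, q7, q9}
A[safe U E[~busy U safe]]: least fixpoint, start Z0 = Sat(E[~busy U safe]) = {q0, q1, q3, q4, q5, q6, q7, q9}, add states in Sat(safe) with every successor in Z. Already a fixed point.
Sat(A[safe U E[~busy U safe]]) = {q0, q1, q3, q4, q5, q6, q7, q9}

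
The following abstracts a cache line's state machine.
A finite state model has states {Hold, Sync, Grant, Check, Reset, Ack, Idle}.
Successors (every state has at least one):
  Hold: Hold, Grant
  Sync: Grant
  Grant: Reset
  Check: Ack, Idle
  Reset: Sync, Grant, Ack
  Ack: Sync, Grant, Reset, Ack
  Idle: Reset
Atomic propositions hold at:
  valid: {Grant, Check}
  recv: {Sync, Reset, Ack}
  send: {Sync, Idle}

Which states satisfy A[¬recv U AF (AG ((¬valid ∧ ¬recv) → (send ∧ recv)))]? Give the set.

{Sync, Grant, Check, Reset, Ack, Idle}

Sat(¬recv) = {Hold, Grant, Check, Idle}
Sat(¬valid) = {Hold, Sync, Reset, Ack, Idle}
Sat(¬valid ∧ ¬recv) = {Hold, Idle}
Sat(send ∧ recv) = {Sync}
Sat((¬valid ∧ ¬recv) → (send ∧ recv)) = {Sync, Grant, Check, Reset, Ack}
AG ((¬valid ∧ ¬recv) → (send ∧ recv)): greatest fixpoint, start Z0 = {Sync, Grant, Check, Reset, Ack}, keep only states in Sat with every successor in Z. Z1 = {Sync, Grant, Reset, Ack}; fixed.
Sat(AG ((¬valid ∧ ¬recv) → (send ∧ recv))) = {Sync, Grant, Reset, Ack}
AF (AG ((¬valid ∧ ¬recv) → (send ∧ recv))): least fixpoint, start Z0 = {Sync, Grant, Reset, Ack}, add states with every successor in Z. Z1 = {Sync, Grant, Reset, Ack, Idle}; Z2 = {Sync, Grant, Check, Reset, Ack, Idle}; fixed.
Sat(AF (AG ((¬valid ∧ ¬recv) → (send ∧ recv)))) = {Sync, Grant, Check, Reset, Ack, Idle}
A[¬recv U AF (AG ((¬valid ∧ ¬recv) → (send ∧ recv)))]: least fixpoint, start Z0 = Sat(AF (AG ((¬valid ∧ ¬recv) → (send ∧ recv)))) = {Sync, Grant, Check, Reset, Ack, Idle}, add states in Sat(¬recv) with every successor in Z. Already a fixed point.
Sat(A[¬recv U AF (AG ((¬valid ∧ ¬recv) → (send ∧ recv)))]) = {Sync, Grant, Check, Reset, Ack, Idle}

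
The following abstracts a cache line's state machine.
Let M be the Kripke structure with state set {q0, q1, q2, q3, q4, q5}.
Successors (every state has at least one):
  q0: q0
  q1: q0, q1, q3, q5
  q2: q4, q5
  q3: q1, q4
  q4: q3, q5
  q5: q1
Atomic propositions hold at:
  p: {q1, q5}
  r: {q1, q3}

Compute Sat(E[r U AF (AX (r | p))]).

{q1, q2, q3, q4, q5}

Sat(r | p) = {q1, q3, q5}
Sat(AX (r | p)) = {s : every successor in {q1, q3, q5}} = {q4, q5}
AF (AX (r | p)): least fixpoint, start Z0 = {q4, q5}, add states with every successor in Z. Z1 = {q2, q4, q5}; fixed.
Sat(AF (AX (r | p))) = {q2, q4, q5}
E[r U AF (AX (r | p))]: least fixpoint, start Z0 = Sat(AF (AX (r | p))) = {q2, q4, q5}, add states in Sat(r) with some successor in Z. Z1 = {q1, q2, q3, q4, q5}; fixed.
Sat(E[r U AF (AX (r | p))]) = {q1, q2, q3, q4, q5}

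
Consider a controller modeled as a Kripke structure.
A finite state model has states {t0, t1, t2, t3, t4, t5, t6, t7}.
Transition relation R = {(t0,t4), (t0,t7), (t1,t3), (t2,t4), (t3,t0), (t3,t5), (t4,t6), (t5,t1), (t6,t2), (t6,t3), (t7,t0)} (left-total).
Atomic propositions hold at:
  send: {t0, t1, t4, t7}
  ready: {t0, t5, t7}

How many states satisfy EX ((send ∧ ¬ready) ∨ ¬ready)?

6

Sat(¬ready) = {t1, t2, t3, t4, t6}
Sat(send ∧ ¬ready) = {t1, t4}
Sat((send ∧ ¬ready) ∨ ¬ready) = {t1, t2, t3, t4, t6}
Sat(EX ((send ∧ ¬ready) ∨ ¬ready)) = {s : some successor in {t1, t2, t3, t4, t6}} = {t0, t1, t2, t4, t5, t6}
|Sat(EX ((send ∧ ¬ready) ∨ ¬ready))| = |{t0, t1, t2, t4, t5, t6}| = 6.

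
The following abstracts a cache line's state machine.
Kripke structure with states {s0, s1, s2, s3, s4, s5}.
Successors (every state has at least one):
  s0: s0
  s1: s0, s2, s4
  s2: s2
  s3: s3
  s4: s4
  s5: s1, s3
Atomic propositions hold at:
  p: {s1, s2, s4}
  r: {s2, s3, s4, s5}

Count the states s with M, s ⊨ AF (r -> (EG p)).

4

EG p: greatest fixpoint, start Z0 = {s1, s2, s4}, keep only states in Sat with some successor in Z. Already a fixed point.
Sat(EG p) = {s1, s2, s4}
Sat(r -> (EG p)) = {s0, s1, s2, s4}
AF (r -> (EG p)): least fixpoint, start Z0 = {s0, s1, s2, s4}, add states with every successor in Z. Already a fixed point.
Sat(AF (r -> (EG p))) = {s0, s1, s2, s4}
|Sat(AF (r -> (EG p)))| = |{s0, s1, s2, s4}| = 4.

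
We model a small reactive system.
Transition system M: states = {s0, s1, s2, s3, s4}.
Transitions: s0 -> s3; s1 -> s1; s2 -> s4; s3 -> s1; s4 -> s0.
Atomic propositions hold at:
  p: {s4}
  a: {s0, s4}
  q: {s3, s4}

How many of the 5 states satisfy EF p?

2

EF p: least fixpoint, start Z0 = {s4}, add states with some successor in Z. Z1 = {s2, s4}; fixed.
Sat(EF p) = {s2, s4}
|Sat(EF p)| = |{s2, s4}| = 2.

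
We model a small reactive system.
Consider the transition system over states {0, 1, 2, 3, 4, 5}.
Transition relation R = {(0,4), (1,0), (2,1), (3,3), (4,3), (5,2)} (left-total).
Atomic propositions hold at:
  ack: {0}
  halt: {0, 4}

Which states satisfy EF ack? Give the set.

EF ack: least fixpoint, start Z0 = {0}, add states with some successor in Z. Z1 = {0, 1}; Z2 = {0, 1, 2}; Z3 = {0, 1, 2, 5}; fixed.
Sat(EF ack) = {0, 1, 2, 5}

{0, 1, 2, 5}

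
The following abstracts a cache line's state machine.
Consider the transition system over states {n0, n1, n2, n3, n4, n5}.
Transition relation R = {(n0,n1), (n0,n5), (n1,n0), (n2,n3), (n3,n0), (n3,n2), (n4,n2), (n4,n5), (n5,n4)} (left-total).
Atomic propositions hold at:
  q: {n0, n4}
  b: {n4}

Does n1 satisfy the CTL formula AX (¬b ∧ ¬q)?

No

Sat(¬b) = {n0, n1, n2, n3, n5}
Sat(¬q) = {n1, n2, n3, n5}
Sat(¬b ∧ ¬q) = {n1, n2, n3, n5}
Sat(AX (¬b ∧ ¬q)) = {s : every successor in {n1, n2, n3, n5}} = {n0, n2, n4}
n1 ∉ Sat(AX (¬b ∧ ¬q)) = {n0, n2, n4}, so the formula does not hold at n1.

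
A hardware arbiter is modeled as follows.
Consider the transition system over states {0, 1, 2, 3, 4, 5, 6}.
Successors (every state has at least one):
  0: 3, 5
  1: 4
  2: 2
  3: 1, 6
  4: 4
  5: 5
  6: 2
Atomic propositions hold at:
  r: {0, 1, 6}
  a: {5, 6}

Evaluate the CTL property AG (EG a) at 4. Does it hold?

No

EG a: greatest fixpoint, start Z0 = {5, 6}, keep only states in Sat with some successor in Z. Z1 = {5}; fixed.
Sat(EG a) = {5}
AG (EG a): greatest fixpoint, start Z0 = {5}, keep only states in Sat with every successor in Z. Already a fixed point.
Sat(AG (EG a)) = {5}
4 ∉ Sat(AG (EG a)) = {5}, so the formula does not hold at 4.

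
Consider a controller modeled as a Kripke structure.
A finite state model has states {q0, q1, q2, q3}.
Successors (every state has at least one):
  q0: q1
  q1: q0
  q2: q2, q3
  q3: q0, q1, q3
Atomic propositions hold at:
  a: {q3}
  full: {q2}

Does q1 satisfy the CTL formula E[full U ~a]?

Yes

Sat(~a) = {q0, q1, q2}
E[full U ~a]: least fixpoint, start Z0 = Sat(~a) = {q0, q1, q2}, add states in Sat(full) with some successor in Z. Already a fixed point.
Sat(E[full U ~a]) = {q0, q1, q2}
q1 ∈ Sat(E[full U ~a]) = {q0, q1, q2}, so the formula holds at q1.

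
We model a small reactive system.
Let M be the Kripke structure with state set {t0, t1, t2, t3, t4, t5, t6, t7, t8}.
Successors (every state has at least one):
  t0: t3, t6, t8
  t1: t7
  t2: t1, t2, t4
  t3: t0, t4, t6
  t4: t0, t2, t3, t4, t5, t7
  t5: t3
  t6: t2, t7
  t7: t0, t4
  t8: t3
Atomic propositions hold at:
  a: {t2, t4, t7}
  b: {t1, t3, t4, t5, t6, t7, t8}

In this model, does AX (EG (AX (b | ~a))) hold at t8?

Sat(~a) = {t0, t1, t3, t5, t6, t8}
Sat(b | ~a) = {t0, t1, t3, t4, t5, t6, t7, t8}
Sat(AX (b | ~a)) = {s : every successor in {t0, t1, t3, t4, t5, t6, t7, t8}} = {t0, t1, t3, t5, t7, t8}
EG (AX (b | ~a)): greatest fixpoint, start Z0 = {t0, t1, t3, t5, t7, t8}, keep only states in Sat with some successor in Z. Already a fixed point.
Sat(EG (AX (b | ~a))) = {t0, t1, t3, t5, t7, t8}
Sat(AX (EG (AX (b | ~a)))) = {s : every successor in {t0, t1, t3, t5, t7, t8}} = {t1, t5, t8}
t8 ∈ Sat(AX (EG (AX (b | ~a)))) = {t1, t5, t8}, so the formula holds at t8.

Yes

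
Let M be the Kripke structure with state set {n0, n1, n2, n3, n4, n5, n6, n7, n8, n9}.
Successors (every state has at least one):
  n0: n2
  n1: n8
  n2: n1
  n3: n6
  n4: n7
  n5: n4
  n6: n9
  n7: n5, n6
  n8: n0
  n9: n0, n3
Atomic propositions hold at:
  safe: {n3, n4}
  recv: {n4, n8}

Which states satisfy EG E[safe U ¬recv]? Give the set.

Sat(¬recv) = {n0, n1, n2, n3, n5, n6, n7, n9}
E[safe U ¬recv]: least fixpoint, start Z0 = Sat(¬recv) = {n0, n1, n2, n3, n5, n6, n7, n9}, add states in Sat(safe) with some successor in Z. Z1 = {n0, n1, n2, n3, n4, n5, n6, n7, n9}; fixed.
Sat(E[safe U ¬recv]) = {n0, n1, n2, n3, n4, n5, n6, n7, n9}
EG E[safe U ¬recv]: greatest fixpoint, start Z0 = {n0, n1, n2, n3, n4, n5, n6, n7, n9}, keep only states in Sat with some successor in Z. Z1 = {n0, n2, n3, n4, n5, n6, n7, n9}; Z2 = {n0, n3, n4, n5, n6, n7, n9}; Z3 = {n3, n4, n5, n6, n7, n9}; fixed.
Sat(EG E[safe U ¬recv]) = {n3, n4, n5, n6, n7, n9}

{n3, n4, n5, n6, n7, n9}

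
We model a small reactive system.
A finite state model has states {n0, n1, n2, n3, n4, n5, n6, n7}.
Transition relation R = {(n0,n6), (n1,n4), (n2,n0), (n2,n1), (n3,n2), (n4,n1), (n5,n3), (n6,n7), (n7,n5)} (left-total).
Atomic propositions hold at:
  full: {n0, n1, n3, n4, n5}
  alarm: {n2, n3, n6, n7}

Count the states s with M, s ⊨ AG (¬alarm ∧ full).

Sat(¬alarm) = {n0, n1, n4, n5}
Sat(¬alarm ∧ full) = {n0, n1, n4, n5}
AG (¬alarm ∧ full): greatest fixpoint, start Z0 = {n0, n1, n4, n5}, keep only states in Sat with every successor in Z. Z1 = {n1, n4}; fixed.
Sat(AG (¬alarm ∧ full)) = {n1, n4}
|Sat(AG (¬alarm ∧ full))| = |{n1, n4}| = 2.

2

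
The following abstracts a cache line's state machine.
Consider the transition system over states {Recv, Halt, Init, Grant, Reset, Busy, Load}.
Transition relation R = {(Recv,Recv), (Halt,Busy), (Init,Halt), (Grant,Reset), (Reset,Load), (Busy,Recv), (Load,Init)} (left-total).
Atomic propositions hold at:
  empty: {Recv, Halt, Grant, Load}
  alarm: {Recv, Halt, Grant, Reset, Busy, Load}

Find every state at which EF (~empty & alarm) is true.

Sat(~empty) = {Init, Reset, Busy}
Sat(~empty & alarm) = {Reset, Busy}
EF (~empty & alarm): least fixpoint, start Z0 = {Reset, Busy}, add states with some successor in Z. Z1 = {Halt, Grant, Reset, Busy}; Z2 = {Halt, Init, Grant, Reset, Busy}; Z3 = {Halt, Init, Grant, Reset, Busy, Load}; fixed.
Sat(EF (~empty & alarm)) = {Halt, Init, Grant, Reset, Busy, Load}

{Halt, Init, Grant, Reset, Busy, Load}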